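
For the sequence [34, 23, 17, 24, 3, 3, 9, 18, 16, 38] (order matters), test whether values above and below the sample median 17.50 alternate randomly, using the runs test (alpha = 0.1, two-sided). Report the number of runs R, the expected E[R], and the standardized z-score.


Step 1: Compute median = 17.50; label A = above, B = below.
Labels in order: AABABBBABA  (n_A = 5, n_B = 5)
Step 2: Count runs R = 7.
Step 3: Under H0 (random ordering), E[R] = 2*n_A*n_B/(n_A+n_B) + 1 = 2*5*5/10 + 1 = 6.0000.
        Var[R] = 2*n_A*n_B*(2*n_A*n_B - n_A - n_B) / ((n_A+n_B)^2 * (n_A+n_B-1)) = 2000/900 = 2.2222.
        SD[R] = 1.4907.
Step 4: Continuity-corrected z = (R - 0.5 - E[R]) / SD[R] = (7 - 0.5 - 6.0000) / 1.4907 = 0.3354.
Step 5: Two-sided p-value via normal approximation = 2*(1 - Phi(|z|)) = 0.737316.
Step 6: alpha = 0.1. fail to reject H0.

R = 7, z = 0.3354, p = 0.737316, fail to reject H0.


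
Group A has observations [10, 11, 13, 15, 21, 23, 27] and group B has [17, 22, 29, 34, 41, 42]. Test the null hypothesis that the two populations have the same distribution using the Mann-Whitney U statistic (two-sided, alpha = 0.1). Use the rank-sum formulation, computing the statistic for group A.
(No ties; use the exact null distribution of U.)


Step 1: Combine and sort all 13 observations; assign midranks.
sorted (value, group): (10,X), (11,X), (13,X), (15,X), (17,Y), (21,X), (22,Y), (23,X), (27,X), (29,Y), (34,Y), (41,Y), (42,Y)
ranks: 10->1, 11->2, 13->3, 15->4, 17->5, 21->6, 22->7, 23->8, 27->9, 29->10, 34->11, 41->12, 42->13
Step 2: Rank sum for X: R1 = 1 + 2 + 3 + 4 + 6 + 8 + 9 = 33.
Step 3: U_X = R1 - n1(n1+1)/2 = 33 - 7*8/2 = 33 - 28 = 5.
       U_Y = n1*n2 - U_X = 42 - 5 = 37.
Step 4: No ties, so the exact null distribution of U (based on enumerating the C(13,7) = 1716 equally likely rank assignments) gives the two-sided p-value.
Step 5: p-value = 0.022145; compare to alpha = 0.1. reject H0.

U_X = 5, p = 0.022145, reject H0 at alpha = 0.1.


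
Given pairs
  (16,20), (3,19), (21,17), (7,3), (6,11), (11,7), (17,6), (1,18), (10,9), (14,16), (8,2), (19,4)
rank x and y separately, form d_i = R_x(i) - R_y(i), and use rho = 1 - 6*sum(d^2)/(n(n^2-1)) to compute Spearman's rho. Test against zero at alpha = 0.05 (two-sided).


Step 1: Rank x and y separately (midranks; no ties here).
rank(x): 16->9, 3->2, 21->12, 7->4, 6->3, 11->7, 17->10, 1->1, 10->6, 14->8, 8->5, 19->11
rank(y): 20->12, 19->11, 17->9, 3->2, 11->7, 7->5, 6->4, 18->10, 9->6, 16->8, 2->1, 4->3
Step 2: d_i = R_x(i) - R_y(i); compute d_i^2.
  (9-12)^2=9, (2-11)^2=81, (12-9)^2=9, (4-2)^2=4, (3-7)^2=16, (7-5)^2=4, (10-4)^2=36, (1-10)^2=81, (6-6)^2=0, (8-8)^2=0, (5-1)^2=16, (11-3)^2=64
sum(d^2) = 320.
Step 3: rho = 1 - 6*320 / (12*(12^2 - 1)) = 1 - 1920/1716 = -0.118881.
Step 4: Under H0, t = rho * sqrt((n-2)/(1-rho^2)) = -0.3786 ~ t(10).
Step 5: Two-sided p-value from the t-distribution with 10 df = 0.712884.
Step 6: alpha = 0.05. fail to reject H0.

rho = -0.1189, p = 0.712884, fail to reject H0 at alpha = 0.05.


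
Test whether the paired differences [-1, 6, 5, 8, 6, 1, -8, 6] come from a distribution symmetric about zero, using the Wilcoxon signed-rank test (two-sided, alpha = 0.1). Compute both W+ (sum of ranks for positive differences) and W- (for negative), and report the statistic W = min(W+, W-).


Step 1: Drop any zero differences (none here) and take |d_i|.
|d| = [1, 6, 5, 8, 6, 1, 8, 6]
Step 2: Midrank |d_i| (ties get averaged ranks).
ranks: |1|->1.5, |6|->5, |5|->3, |8|->7.5, |6|->5, |1|->1.5, |8|->7.5, |6|->5
Step 3: Attach original signs; sum ranks with positive sign and with negative sign.
W+ = 5 + 3 + 7.5 + 5 + 1.5 + 5 = 27
W- = 1.5 + 7.5 = 9
(Check: W+ + W- = 36 should equal n(n+1)/2 = 36.)
Step 4: Test statistic W = min(W+, W-) = 9.
Step 5: Ties in |d|, so use the tie-corrected normal approximation.
        E[W] = n(n+1)/4 = 8*9/4 = 18.
        Tie groups: |d|=1 (t=2), |d|=6 (t=3), |d|=8 (t=2); sum(t^3 - t) = 36.
        Var[W] = n(n+1)(2n+1)/24 - sum(t^3-t)/48 = 1224/24 - 36/48 = 50.25.
        z = (W - E[W]) / sqrt(Var[W]) = (9 - 18) / 7.0887 = -1.2696.
        Two-sided p = 2*Phi(z) = 0.204219.
Step 6: alpha = 0.1. fail to reject H0.

W+ = 27, W- = 9, W = min = 9, p = 0.204219, fail to reject H0.


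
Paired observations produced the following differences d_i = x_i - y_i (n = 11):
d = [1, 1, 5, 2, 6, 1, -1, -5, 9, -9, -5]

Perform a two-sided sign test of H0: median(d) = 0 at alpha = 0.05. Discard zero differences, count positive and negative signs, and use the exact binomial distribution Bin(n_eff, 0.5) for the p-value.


Step 1: Discard zero differences. Original n = 11; n_eff = number of nonzero differences = 11.
Nonzero differences (with sign): +1, +1, +5, +2, +6, +1, -1, -5, +9, -9, -5
Step 2: Count signs: positive = 7, negative = 4.
Step 3: Under H0: P(positive) = 0.5, so the number of positives S ~ Bin(11, 0.5).
Step 4: Two-sided exact p-value = sum of Bin(11,0.5) probabilities at or below the observed probability = 0.548828.
Step 5: alpha = 0.05. fail to reject H0.

n_eff = 11, pos = 7, neg = 4, p = 0.548828, fail to reject H0.


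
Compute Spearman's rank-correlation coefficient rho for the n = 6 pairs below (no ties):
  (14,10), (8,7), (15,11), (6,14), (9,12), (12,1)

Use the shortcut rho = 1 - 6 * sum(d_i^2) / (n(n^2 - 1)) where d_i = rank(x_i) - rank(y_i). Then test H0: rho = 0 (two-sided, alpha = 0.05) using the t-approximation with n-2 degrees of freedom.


Step 1: Rank x and y separately (midranks; no ties here).
rank(x): 14->5, 8->2, 15->6, 6->1, 9->3, 12->4
rank(y): 10->3, 7->2, 11->4, 14->6, 12->5, 1->1
Step 2: d_i = R_x(i) - R_y(i); compute d_i^2.
  (5-3)^2=4, (2-2)^2=0, (6-4)^2=4, (1-6)^2=25, (3-5)^2=4, (4-1)^2=9
sum(d^2) = 46.
Step 3: rho = 1 - 6*46 / (6*(6^2 - 1)) = 1 - 276/210 = -0.314286.
Step 4: Under H0, t = rho * sqrt((n-2)/(1-rho^2)) = -0.6621 ~ t(4).
Step 5: Two-sided p-value from the t-distribution with 4 df = 0.544093.
Step 6: alpha = 0.05. fail to reject H0.

rho = -0.3143, p = 0.544093, fail to reject H0 at alpha = 0.05.


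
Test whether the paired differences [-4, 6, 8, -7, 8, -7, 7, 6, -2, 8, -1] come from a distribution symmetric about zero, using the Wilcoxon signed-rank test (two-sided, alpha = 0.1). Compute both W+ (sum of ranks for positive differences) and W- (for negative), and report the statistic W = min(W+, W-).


Step 1: Drop any zero differences (none here) and take |d_i|.
|d| = [4, 6, 8, 7, 8, 7, 7, 6, 2, 8, 1]
Step 2: Midrank |d_i| (ties get averaged ranks).
ranks: |4|->3, |6|->4.5, |8|->10, |7|->7, |8|->10, |7|->7, |7|->7, |6|->4.5, |2|->2, |8|->10, |1|->1
Step 3: Attach original signs; sum ranks with positive sign and with negative sign.
W+ = 4.5 + 10 + 10 + 7 + 4.5 + 10 = 46
W- = 3 + 7 + 7 + 2 + 1 = 20
(Check: W+ + W- = 66 should equal n(n+1)/2 = 66.)
Step 4: Test statistic W = min(W+, W-) = 20.
Step 5: Ties in |d|, so use the tie-corrected normal approximation.
        E[W] = n(n+1)/4 = 11*12/4 = 33.
        Tie groups: |d|=6 (t=2), |d|=7 (t=3), |d|=8 (t=3); sum(t^3 - t) = 54.
        Var[W] = n(n+1)(2n+1)/24 - sum(t^3-t)/48 = 3036/24 - 54/48 = 125.375.
        z = (W - E[W]) / sqrt(Var[W]) = (20 - 33) / 11.1971 = -1.1610.
        Two-sided p = 2*Phi(z) = 0.245636.
Step 6: alpha = 0.1. fail to reject H0.

W+ = 46, W- = 20, W = min = 20, p = 0.245636, fail to reject H0.


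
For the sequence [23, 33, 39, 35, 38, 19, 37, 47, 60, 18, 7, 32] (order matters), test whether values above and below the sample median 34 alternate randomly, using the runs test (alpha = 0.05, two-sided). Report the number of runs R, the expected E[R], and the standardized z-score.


Step 1: Compute median = 34; label A = above, B = below.
Labels in order: BBAAABAAABBB  (n_A = 6, n_B = 6)
Step 2: Count runs R = 5.
Step 3: Under H0 (random ordering), E[R] = 2*n_A*n_B/(n_A+n_B) + 1 = 2*6*6/12 + 1 = 7.0000.
        Var[R] = 2*n_A*n_B*(2*n_A*n_B - n_A - n_B) / ((n_A+n_B)^2 * (n_A+n_B-1)) = 4320/1584 = 2.7273.
        SD[R] = 1.6514.
Step 4: Continuity-corrected z = (R + 0.5 - E[R]) / SD[R] = (5 + 0.5 - 7.0000) / 1.6514 = -0.9083.
Step 5: Two-sided p-value via normal approximation = 2*(1 - Phi(|z|)) = 0.363722.
Step 6: alpha = 0.05. fail to reject H0.

R = 5, z = -0.9083, p = 0.363722, fail to reject H0.


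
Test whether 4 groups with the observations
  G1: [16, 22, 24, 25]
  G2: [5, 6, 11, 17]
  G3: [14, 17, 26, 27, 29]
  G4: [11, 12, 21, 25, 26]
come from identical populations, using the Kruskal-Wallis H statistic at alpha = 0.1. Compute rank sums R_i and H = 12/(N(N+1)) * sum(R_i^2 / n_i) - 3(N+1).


Step 1: Combine all N = 18 observations and assign midranks.
sorted (value, group, rank): (5,G2,1), (6,G2,2), (11,G2,3.5), (11,G4,3.5), (12,G4,5), (14,G3,6), (16,G1,7), (17,G2,8.5), (17,G3,8.5), (21,G4,10), (22,G1,11), (24,G1,12), (25,G1,13.5), (25,G4,13.5), (26,G3,15.5), (26,G4,15.5), (27,G3,17), (29,G3,18)
Step 2: Sum ranks within each group.
R_1 = 43.5 (n_1 = 4)
R_2 = 15 (n_2 = 4)
R_3 = 65 (n_3 = 5)
R_4 = 47.5 (n_4 = 5)
Step 3: H = 12/(N(N+1)) * sum(R_i^2/n_i) - 3(N+1)
     = 12/(18*19) * (43.5^2/4 + 15^2/4 + 65^2/5 + 47.5^2/5) - 3*19
     = 0.035088 * 1825.56 - 57
     = 7.054825.
Step 4: Ties present; correction factor C = 1 - 24/(18^3 - 18) = 0.995872. Corrected H = 7.054825 / 0.995872 = 7.084067.
Step 5: Under H0, H ~ chi^2(3); p-value = 0.069266.
Step 6: alpha = 0.1. reject H0.

H = 7.0841, df = 3, p = 0.069266, reject H0.


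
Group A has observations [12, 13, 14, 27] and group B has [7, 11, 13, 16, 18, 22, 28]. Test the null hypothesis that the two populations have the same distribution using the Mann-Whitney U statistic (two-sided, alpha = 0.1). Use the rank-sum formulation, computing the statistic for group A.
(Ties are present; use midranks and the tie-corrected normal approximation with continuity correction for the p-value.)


Step 1: Combine and sort all 11 observations; assign midranks.
sorted (value, group): (7,Y), (11,Y), (12,X), (13,X), (13,Y), (14,X), (16,Y), (18,Y), (22,Y), (27,X), (28,Y)
ranks: 7->1, 11->2, 12->3, 13->4.5, 13->4.5, 14->6, 16->7, 18->8, 22->9, 27->10, 28->11
Step 2: Rank sum for X: R1 = 3 + 4.5 + 6 + 10 = 23.5.
Step 3: U_X = R1 - n1(n1+1)/2 = 23.5 - 4*5/2 = 23.5 - 10 = 13.5.
       U_Y = n1*n2 - U_X = 28 - 13.5 = 14.5.
Step 4: Ties are present, so use the tie-corrected normal approximation (with continuity correction) for the p-value.
Step 5: p-value = 1.000000; compare to alpha = 0.1. fail to reject H0.

U_X = 13.5, p = 1.000000, fail to reject H0 at alpha = 0.1.


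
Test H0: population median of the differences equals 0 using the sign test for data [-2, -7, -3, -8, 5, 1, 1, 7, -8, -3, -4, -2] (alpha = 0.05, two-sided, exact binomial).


Step 1: Discard zero differences. Original n = 12; n_eff = number of nonzero differences = 12.
Nonzero differences (with sign): -2, -7, -3, -8, +5, +1, +1, +7, -8, -3, -4, -2
Step 2: Count signs: positive = 4, negative = 8.
Step 3: Under H0: P(positive) = 0.5, so the number of positives S ~ Bin(12, 0.5).
Step 4: Two-sided exact p-value = sum of Bin(12,0.5) probabilities at or below the observed probability = 0.387695.
Step 5: alpha = 0.05. fail to reject H0.

n_eff = 12, pos = 4, neg = 8, p = 0.387695, fail to reject H0.


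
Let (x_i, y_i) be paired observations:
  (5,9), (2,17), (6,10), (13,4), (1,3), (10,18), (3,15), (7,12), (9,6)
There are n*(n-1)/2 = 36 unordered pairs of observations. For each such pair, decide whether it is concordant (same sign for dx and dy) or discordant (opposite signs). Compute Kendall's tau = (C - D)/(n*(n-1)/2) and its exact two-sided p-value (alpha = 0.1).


Step 1: Enumerate the 36 unordered pairs (i,j) with i<j and classify each by sign(x_j-x_i) * sign(y_j-y_i).
  (1,2):dx=-3,dy=+8->D; (1,3):dx=+1,dy=+1->C; (1,4):dx=+8,dy=-5->D; (1,5):dx=-4,dy=-6->C
  (1,6):dx=+5,dy=+9->C; (1,7):dx=-2,dy=+6->D; (1,8):dx=+2,dy=+3->C; (1,9):dx=+4,dy=-3->D
  (2,3):dx=+4,dy=-7->D; (2,4):dx=+11,dy=-13->D; (2,5):dx=-1,dy=-14->C; (2,6):dx=+8,dy=+1->C
  (2,7):dx=+1,dy=-2->D; (2,8):dx=+5,dy=-5->D; (2,9):dx=+7,dy=-11->D; (3,4):dx=+7,dy=-6->D
  (3,5):dx=-5,dy=-7->C; (3,6):dx=+4,dy=+8->C; (3,7):dx=-3,dy=+5->D; (3,8):dx=+1,dy=+2->C
  (3,9):dx=+3,dy=-4->D; (4,5):dx=-12,dy=-1->C; (4,6):dx=-3,dy=+14->D; (4,7):dx=-10,dy=+11->D
  (4,8):dx=-6,dy=+8->D; (4,9):dx=-4,dy=+2->D; (5,6):dx=+9,dy=+15->C; (5,7):dx=+2,dy=+12->C
  (5,8):dx=+6,dy=+9->C; (5,9):dx=+8,dy=+3->C; (6,7):dx=-7,dy=-3->C; (6,8):dx=-3,dy=-6->C
  (6,9):dx=-1,dy=-12->C; (7,8):dx=+4,dy=-3->D; (7,9):dx=+6,dy=-9->D; (8,9):dx=+2,dy=-6->D
Step 2: C = 17, D = 19, total pairs = 36.
Step 3: tau = (C - D)/(n(n-1)/2) = (17 - 19)/36 = -0.055556.
Step 4: Exact two-sided p-value (enumerate n! = 362880 permutations of y under H0): p = 0.919455.
Step 5: alpha = 0.1. fail to reject H0.

tau_b = -0.0556 (C=17, D=19), p = 0.919455, fail to reject H0.


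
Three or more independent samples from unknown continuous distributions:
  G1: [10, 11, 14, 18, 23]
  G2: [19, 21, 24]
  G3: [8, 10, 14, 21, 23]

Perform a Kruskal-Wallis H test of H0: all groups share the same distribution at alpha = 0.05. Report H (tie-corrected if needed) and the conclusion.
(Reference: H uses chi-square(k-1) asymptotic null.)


Step 1: Combine all N = 13 observations and assign midranks.
sorted (value, group, rank): (8,G3,1), (10,G1,2.5), (10,G3,2.5), (11,G1,4), (14,G1,5.5), (14,G3,5.5), (18,G1,7), (19,G2,8), (21,G2,9.5), (21,G3,9.5), (23,G1,11.5), (23,G3,11.5), (24,G2,13)
Step 2: Sum ranks within each group.
R_1 = 30.5 (n_1 = 5)
R_2 = 30.5 (n_2 = 3)
R_3 = 30 (n_3 = 5)
Step 3: H = 12/(N(N+1)) * sum(R_i^2/n_i) - 3(N+1)
     = 12/(13*14) * (30.5^2/5 + 30.5^2/3 + 30^2/5) - 3*14
     = 0.065934 * 676.133 - 42
     = 2.580220.
Step 4: Ties present; correction factor C = 1 - 24/(13^3 - 13) = 0.989011. Corrected H = 2.580220 / 0.989011 = 2.608889.
Step 5: Under H0, H ~ chi^2(2); p-value = 0.271323.
Step 6: alpha = 0.05. fail to reject H0.

H = 2.6089, df = 2, p = 0.271323, fail to reject H0.


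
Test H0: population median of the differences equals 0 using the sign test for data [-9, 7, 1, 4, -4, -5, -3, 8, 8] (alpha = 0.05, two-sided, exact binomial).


Step 1: Discard zero differences. Original n = 9; n_eff = number of nonzero differences = 9.
Nonzero differences (with sign): -9, +7, +1, +4, -4, -5, -3, +8, +8
Step 2: Count signs: positive = 5, negative = 4.
Step 3: Under H0: P(positive) = 0.5, so the number of positives S ~ Bin(9, 0.5).
Step 4: Two-sided exact p-value = sum of Bin(9,0.5) probabilities at or below the observed probability = 1.000000.
Step 5: alpha = 0.05. fail to reject H0.

n_eff = 9, pos = 5, neg = 4, p = 1.000000, fail to reject H0.


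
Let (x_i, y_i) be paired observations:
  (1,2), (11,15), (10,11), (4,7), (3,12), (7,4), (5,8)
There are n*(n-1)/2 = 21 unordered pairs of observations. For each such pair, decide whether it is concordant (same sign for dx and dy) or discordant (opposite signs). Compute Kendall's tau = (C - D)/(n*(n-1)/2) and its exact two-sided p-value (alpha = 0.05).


Step 1: Enumerate the 21 unordered pairs (i,j) with i<j and classify each by sign(x_j-x_i) * sign(y_j-y_i).
  (1,2):dx=+10,dy=+13->C; (1,3):dx=+9,dy=+9->C; (1,4):dx=+3,dy=+5->C; (1,5):dx=+2,dy=+10->C
  (1,6):dx=+6,dy=+2->C; (1,7):dx=+4,dy=+6->C; (2,3):dx=-1,dy=-4->C; (2,4):dx=-7,dy=-8->C
  (2,5):dx=-8,dy=-3->C; (2,6):dx=-4,dy=-11->C; (2,7):dx=-6,dy=-7->C; (3,4):dx=-6,dy=-4->C
  (3,5):dx=-7,dy=+1->D; (3,6):dx=-3,dy=-7->C; (3,7):dx=-5,dy=-3->C; (4,5):dx=-1,dy=+5->D
  (4,6):dx=+3,dy=-3->D; (4,7):dx=+1,dy=+1->C; (5,6):dx=+4,dy=-8->D; (5,7):dx=+2,dy=-4->D
  (6,7):dx=-2,dy=+4->D
Step 2: C = 15, D = 6, total pairs = 21.
Step 3: tau = (C - D)/(n(n-1)/2) = (15 - 6)/21 = 0.428571.
Step 4: Exact two-sided p-value (enumerate n! = 5040 permutations of y under H0): p = 0.238889.
Step 5: alpha = 0.05. fail to reject H0.

tau_b = 0.4286 (C=15, D=6), p = 0.238889, fail to reject H0.


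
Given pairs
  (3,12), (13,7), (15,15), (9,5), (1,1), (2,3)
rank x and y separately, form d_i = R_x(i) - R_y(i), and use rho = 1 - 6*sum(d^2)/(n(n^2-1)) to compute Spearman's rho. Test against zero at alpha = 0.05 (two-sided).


Step 1: Rank x and y separately (midranks; no ties here).
rank(x): 3->3, 13->5, 15->6, 9->4, 1->1, 2->2
rank(y): 12->5, 7->4, 15->6, 5->3, 1->1, 3->2
Step 2: d_i = R_x(i) - R_y(i); compute d_i^2.
  (3-5)^2=4, (5-4)^2=1, (6-6)^2=0, (4-3)^2=1, (1-1)^2=0, (2-2)^2=0
sum(d^2) = 6.
Step 3: rho = 1 - 6*6 / (6*(6^2 - 1)) = 1 - 36/210 = 0.828571.
Step 4: Under H0, t = rho * sqrt((n-2)/(1-rho^2)) = 2.9598 ~ t(4).
Step 5: Two-sided p-value from the t-distribution with 4 df = 0.041563.
Step 6: alpha = 0.05. reject H0.

rho = 0.8286, p = 0.041563, reject H0 at alpha = 0.05.


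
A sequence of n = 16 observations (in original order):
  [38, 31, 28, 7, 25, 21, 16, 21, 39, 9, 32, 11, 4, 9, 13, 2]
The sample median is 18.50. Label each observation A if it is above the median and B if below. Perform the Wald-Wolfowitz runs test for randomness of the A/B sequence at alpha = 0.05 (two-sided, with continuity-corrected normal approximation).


Step 1: Compute median = 18.50; label A = above, B = below.
Labels in order: AAABAABAABABBBBB  (n_A = 8, n_B = 8)
Step 2: Count runs R = 8.
Step 3: Under H0 (random ordering), E[R] = 2*n_A*n_B/(n_A+n_B) + 1 = 2*8*8/16 + 1 = 9.0000.
        Var[R] = 2*n_A*n_B*(2*n_A*n_B - n_A - n_B) / ((n_A+n_B)^2 * (n_A+n_B-1)) = 14336/3840 = 3.7333.
        SD[R] = 1.9322.
Step 4: Continuity-corrected z = (R + 0.5 - E[R]) / SD[R] = (8 + 0.5 - 9.0000) / 1.9322 = -0.2588.
Step 5: Two-sided p-value via normal approximation = 2*(1 - Phi(|z|)) = 0.795809.
Step 6: alpha = 0.05. fail to reject H0.

R = 8, z = -0.2588, p = 0.795809, fail to reject H0.


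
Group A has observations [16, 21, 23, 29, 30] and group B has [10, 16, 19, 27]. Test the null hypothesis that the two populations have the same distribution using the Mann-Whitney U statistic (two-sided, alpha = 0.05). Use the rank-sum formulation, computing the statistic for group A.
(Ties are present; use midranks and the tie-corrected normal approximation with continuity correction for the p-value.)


Step 1: Combine and sort all 9 observations; assign midranks.
sorted (value, group): (10,Y), (16,X), (16,Y), (19,Y), (21,X), (23,X), (27,Y), (29,X), (30,X)
ranks: 10->1, 16->2.5, 16->2.5, 19->4, 21->5, 23->6, 27->7, 29->8, 30->9
Step 2: Rank sum for X: R1 = 2.5 + 5 + 6 + 8 + 9 = 30.5.
Step 3: U_X = R1 - n1(n1+1)/2 = 30.5 - 5*6/2 = 30.5 - 15 = 15.5.
       U_Y = n1*n2 - U_X = 20 - 15.5 = 4.5.
Step 4: Ties are present, so use the tie-corrected normal approximation (with continuity correction) for the p-value.
Step 5: p-value = 0.218742; compare to alpha = 0.05. fail to reject H0.

U_X = 15.5, p = 0.218742, fail to reject H0 at alpha = 0.05.


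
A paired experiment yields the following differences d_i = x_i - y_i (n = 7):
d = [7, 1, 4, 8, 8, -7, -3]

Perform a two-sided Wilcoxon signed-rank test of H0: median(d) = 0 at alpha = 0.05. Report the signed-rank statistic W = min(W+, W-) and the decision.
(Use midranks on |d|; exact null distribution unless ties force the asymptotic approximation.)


Step 1: Drop any zero differences (none here) and take |d_i|.
|d| = [7, 1, 4, 8, 8, 7, 3]
Step 2: Midrank |d_i| (ties get averaged ranks).
ranks: |7|->4.5, |1|->1, |4|->3, |8|->6.5, |8|->6.5, |7|->4.5, |3|->2
Step 3: Attach original signs; sum ranks with positive sign and with negative sign.
W+ = 4.5 + 1 + 3 + 6.5 + 6.5 = 21.5
W- = 4.5 + 2 = 6.5
(Check: W+ + W- = 28 should equal n(n+1)/2 = 28.)
Step 4: Test statistic W = min(W+, W-) = 6.5.
Step 5: Ties in |d|, so use the tie-corrected normal approximation.
        E[W] = n(n+1)/4 = 7*8/4 = 14.
        Tie groups: |d|=7 (t=2), |d|=8 (t=2); sum(t^3 - t) = 12.
        Var[W] = n(n+1)(2n+1)/24 - sum(t^3-t)/48 = 840/24 - 12/48 = 34.75.
        z = (W - E[W]) / sqrt(Var[W]) = (6.5 - 14) / 5.8949 = -1.2723.
        Two-sided p = 2*Phi(z) = 0.203272.
Step 6: alpha = 0.05. fail to reject H0.

W+ = 21.5, W- = 6.5, W = min = 6.5, p = 0.203272, fail to reject H0.


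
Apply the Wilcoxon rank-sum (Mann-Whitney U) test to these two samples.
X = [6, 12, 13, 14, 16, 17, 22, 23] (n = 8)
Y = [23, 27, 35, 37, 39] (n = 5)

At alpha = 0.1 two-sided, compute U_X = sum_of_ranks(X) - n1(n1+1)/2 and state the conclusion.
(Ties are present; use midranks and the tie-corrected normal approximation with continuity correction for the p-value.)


Step 1: Combine and sort all 13 observations; assign midranks.
sorted (value, group): (6,X), (12,X), (13,X), (14,X), (16,X), (17,X), (22,X), (23,X), (23,Y), (27,Y), (35,Y), (37,Y), (39,Y)
ranks: 6->1, 12->2, 13->3, 14->4, 16->5, 17->6, 22->7, 23->8.5, 23->8.5, 27->10, 35->11, 37->12, 39->13
Step 2: Rank sum for X: R1 = 1 + 2 + 3 + 4 + 5 + 6 + 7 + 8.5 = 36.5.
Step 3: U_X = R1 - n1(n1+1)/2 = 36.5 - 8*9/2 = 36.5 - 36 = 0.5.
       U_Y = n1*n2 - U_X = 40 - 0.5 = 39.5.
Step 4: Ties are present, so use the tie-corrected normal approximation (with continuity correction) for the p-value.
Step 5: p-value = 0.005350; compare to alpha = 0.1. reject H0.

U_X = 0.5, p = 0.005350, reject H0 at alpha = 0.1.


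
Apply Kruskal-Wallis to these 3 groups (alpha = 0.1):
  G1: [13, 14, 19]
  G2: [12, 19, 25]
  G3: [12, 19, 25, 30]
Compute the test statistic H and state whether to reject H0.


Step 1: Combine all N = 10 observations and assign midranks.
sorted (value, group, rank): (12,G2,1.5), (12,G3,1.5), (13,G1,3), (14,G1,4), (19,G1,6), (19,G2,6), (19,G3,6), (25,G2,8.5), (25,G3,8.5), (30,G3,10)
Step 2: Sum ranks within each group.
R_1 = 13 (n_1 = 3)
R_2 = 16 (n_2 = 3)
R_3 = 26 (n_3 = 4)
Step 3: H = 12/(N(N+1)) * sum(R_i^2/n_i) - 3(N+1)
     = 12/(10*11) * (13^2/3 + 16^2/3 + 26^2/4) - 3*11
     = 0.109091 * 310.667 - 33
     = 0.890909.
Step 4: Ties present; correction factor C = 1 - 36/(10^3 - 10) = 0.963636. Corrected H = 0.890909 / 0.963636 = 0.924528.
Step 5: Under H0, H ~ chi^2(2); p-value = 0.629856.
Step 6: alpha = 0.1. fail to reject H0.

H = 0.9245, df = 2, p = 0.629856, fail to reject H0.


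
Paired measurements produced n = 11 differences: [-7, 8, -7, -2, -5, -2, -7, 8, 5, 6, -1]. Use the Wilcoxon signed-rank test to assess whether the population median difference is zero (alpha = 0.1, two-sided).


Step 1: Drop any zero differences (none here) and take |d_i|.
|d| = [7, 8, 7, 2, 5, 2, 7, 8, 5, 6, 1]
Step 2: Midrank |d_i| (ties get averaged ranks).
ranks: |7|->8, |8|->10.5, |7|->8, |2|->2.5, |5|->4.5, |2|->2.5, |7|->8, |8|->10.5, |5|->4.5, |6|->6, |1|->1
Step 3: Attach original signs; sum ranks with positive sign and with negative sign.
W+ = 10.5 + 10.5 + 4.5 + 6 = 31.5
W- = 8 + 8 + 2.5 + 4.5 + 2.5 + 8 + 1 = 34.5
(Check: W+ + W- = 66 should equal n(n+1)/2 = 66.)
Step 4: Test statistic W = min(W+, W-) = 31.5.
Step 5: Ties in |d|, so use the tie-corrected normal approximation.
        E[W] = n(n+1)/4 = 11*12/4 = 33.
        Tie groups: |d|=2 (t=2), |d|=5 (t=2), |d|=7 (t=3), |d|=8 (t=2); sum(t^3 - t) = 42.
        Var[W] = n(n+1)(2n+1)/24 - sum(t^3-t)/48 = 3036/24 - 42/48 = 125.625.
        z = (W - E[W]) / sqrt(Var[W]) = (31.5 - 33) / 11.2083 = -0.1338.
        Two-sided p = 2*Phi(z) = 0.893537.
Step 6: alpha = 0.1. fail to reject H0.

W+ = 31.5, W- = 34.5, W = min = 31.5, p = 0.893537, fail to reject H0.


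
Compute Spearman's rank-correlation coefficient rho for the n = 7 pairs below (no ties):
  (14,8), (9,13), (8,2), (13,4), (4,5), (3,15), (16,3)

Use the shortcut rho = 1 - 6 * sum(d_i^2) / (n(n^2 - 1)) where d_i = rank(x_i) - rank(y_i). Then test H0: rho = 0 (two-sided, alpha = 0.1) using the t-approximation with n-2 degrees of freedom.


Step 1: Rank x and y separately (midranks; no ties here).
rank(x): 14->6, 9->4, 8->3, 13->5, 4->2, 3->1, 16->7
rank(y): 8->5, 13->6, 2->1, 4->3, 5->4, 15->7, 3->2
Step 2: d_i = R_x(i) - R_y(i); compute d_i^2.
  (6-5)^2=1, (4-6)^2=4, (3-1)^2=4, (5-3)^2=4, (2-4)^2=4, (1-7)^2=36, (7-2)^2=25
sum(d^2) = 78.
Step 3: rho = 1 - 6*78 / (7*(7^2 - 1)) = 1 - 468/336 = -0.392857.
Step 4: Under H0, t = rho * sqrt((n-2)/(1-rho^2)) = -0.9553 ~ t(5).
Step 5: Two-sided p-value from the t-distribution with 5 df = 0.383317.
Step 6: alpha = 0.1. fail to reject H0.

rho = -0.3929, p = 0.383317, fail to reject H0 at alpha = 0.1.


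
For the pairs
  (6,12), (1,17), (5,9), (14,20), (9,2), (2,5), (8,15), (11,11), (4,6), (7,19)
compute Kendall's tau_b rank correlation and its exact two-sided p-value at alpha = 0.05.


Step 1: Enumerate the 45 unordered pairs (i,j) with i<j and classify each by sign(x_j-x_i) * sign(y_j-y_i).
  (1,2):dx=-5,dy=+5->D; (1,3):dx=-1,dy=-3->C; (1,4):dx=+8,dy=+8->C; (1,5):dx=+3,dy=-10->D
  (1,6):dx=-4,dy=-7->C; (1,7):dx=+2,dy=+3->C; (1,8):dx=+5,dy=-1->D; (1,9):dx=-2,dy=-6->C
  (1,10):dx=+1,dy=+7->C; (2,3):dx=+4,dy=-8->D; (2,4):dx=+13,dy=+3->C; (2,5):dx=+8,dy=-15->D
  (2,6):dx=+1,dy=-12->D; (2,7):dx=+7,dy=-2->D; (2,8):dx=+10,dy=-6->D; (2,9):dx=+3,dy=-11->D
  (2,10):dx=+6,dy=+2->C; (3,4):dx=+9,dy=+11->C; (3,5):dx=+4,dy=-7->D; (3,6):dx=-3,dy=-4->C
  (3,7):dx=+3,dy=+6->C; (3,8):dx=+6,dy=+2->C; (3,9):dx=-1,dy=-3->C; (3,10):dx=+2,dy=+10->C
  (4,5):dx=-5,dy=-18->C; (4,6):dx=-12,dy=-15->C; (4,7):dx=-6,dy=-5->C; (4,8):dx=-3,dy=-9->C
  (4,9):dx=-10,dy=-14->C; (4,10):dx=-7,dy=-1->C; (5,6):dx=-7,dy=+3->D; (5,7):dx=-1,dy=+13->D
  (5,8):dx=+2,dy=+9->C; (5,9):dx=-5,dy=+4->D; (5,10):dx=-2,dy=+17->D; (6,7):dx=+6,dy=+10->C
  (6,8):dx=+9,dy=+6->C; (6,9):dx=+2,dy=+1->C; (6,10):dx=+5,dy=+14->C; (7,8):dx=+3,dy=-4->D
  (7,9):dx=-4,dy=-9->C; (7,10):dx=-1,dy=+4->D; (8,9):dx=-7,dy=-5->C; (8,10):dx=-4,dy=+8->D
  (9,10):dx=+3,dy=+13->C
Step 2: C = 28, D = 17, total pairs = 45.
Step 3: tau = (C - D)/(n(n-1)/2) = (28 - 17)/45 = 0.244444.
Step 4: Exact two-sided p-value (enumerate n! = 3628800 permutations of y under H0): p = 0.380720.
Step 5: alpha = 0.05. fail to reject H0.

tau_b = 0.2444 (C=28, D=17), p = 0.380720, fail to reject H0.


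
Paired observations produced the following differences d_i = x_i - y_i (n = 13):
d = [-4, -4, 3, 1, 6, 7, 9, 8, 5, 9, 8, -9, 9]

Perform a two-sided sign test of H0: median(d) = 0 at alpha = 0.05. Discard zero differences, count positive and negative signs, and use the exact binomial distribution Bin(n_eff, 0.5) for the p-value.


Step 1: Discard zero differences. Original n = 13; n_eff = number of nonzero differences = 13.
Nonzero differences (with sign): -4, -4, +3, +1, +6, +7, +9, +8, +5, +9, +8, -9, +9
Step 2: Count signs: positive = 10, negative = 3.
Step 3: Under H0: P(positive) = 0.5, so the number of positives S ~ Bin(13, 0.5).
Step 4: Two-sided exact p-value = sum of Bin(13,0.5) probabilities at or below the observed probability = 0.092285.
Step 5: alpha = 0.05. fail to reject H0.

n_eff = 13, pos = 10, neg = 3, p = 0.092285, fail to reject H0.


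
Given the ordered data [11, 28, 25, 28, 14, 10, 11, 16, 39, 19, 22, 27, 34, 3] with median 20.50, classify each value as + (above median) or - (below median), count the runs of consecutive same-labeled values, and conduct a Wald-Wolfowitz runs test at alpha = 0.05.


Step 1: Compute median = 20.50; label A = above, B = below.
Labels in order: BAAABBBBABAAAB  (n_A = 7, n_B = 7)
Step 2: Count runs R = 7.
Step 3: Under H0 (random ordering), E[R] = 2*n_A*n_B/(n_A+n_B) + 1 = 2*7*7/14 + 1 = 8.0000.
        Var[R] = 2*n_A*n_B*(2*n_A*n_B - n_A - n_B) / ((n_A+n_B)^2 * (n_A+n_B-1)) = 8232/2548 = 3.2308.
        SD[R] = 1.7974.
Step 4: Continuity-corrected z = (R + 0.5 - E[R]) / SD[R] = (7 + 0.5 - 8.0000) / 1.7974 = -0.2782.
Step 5: Two-sided p-value via normal approximation = 2*(1 - Phi(|z|)) = 0.780879.
Step 6: alpha = 0.05. fail to reject H0.

R = 7, z = -0.2782, p = 0.780879, fail to reject H0.


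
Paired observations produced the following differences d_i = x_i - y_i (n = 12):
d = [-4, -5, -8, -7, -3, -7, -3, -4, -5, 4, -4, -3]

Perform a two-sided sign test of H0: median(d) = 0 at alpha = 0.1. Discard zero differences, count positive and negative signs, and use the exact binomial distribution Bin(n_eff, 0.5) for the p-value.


Step 1: Discard zero differences. Original n = 12; n_eff = number of nonzero differences = 12.
Nonzero differences (with sign): -4, -5, -8, -7, -3, -7, -3, -4, -5, +4, -4, -3
Step 2: Count signs: positive = 1, negative = 11.
Step 3: Under H0: P(positive) = 0.5, so the number of positives S ~ Bin(12, 0.5).
Step 4: Two-sided exact p-value = sum of Bin(12,0.5) probabilities at or below the observed probability = 0.006348.
Step 5: alpha = 0.1. reject H0.

n_eff = 12, pos = 1, neg = 11, p = 0.006348, reject H0.


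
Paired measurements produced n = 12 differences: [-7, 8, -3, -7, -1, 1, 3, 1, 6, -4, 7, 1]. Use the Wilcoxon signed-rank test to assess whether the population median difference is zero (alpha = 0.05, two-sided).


Step 1: Drop any zero differences (none here) and take |d_i|.
|d| = [7, 8, 3, 7, 1, 1, 3, 1, 6, 4, 7, 1]
Step 2: Midrank |d_i| (ties get averaged ranks).
ranks: |7|->10, |8|->12, |3|->5.5, |7|->10, |1|->2.5, |1|->2.5, |3|->5.5, |1|->2.5, |6|->8, |4|->7, |7|->10, |1|->2.5
Step 3: Attach original signs; sum ranks with positive sign and with negative sign.
W+ = 12 + 2.5 + 5.5 + 2.5 + 8 + 10 + 2.5 = 43
W- = 10 + 5.5 + 10 + 2.5 + 7 = 35
(Check: W+ + W- = 78 should equal n(n+1)/2 = 78.)
Step 4: Test statistic W = min(W+, W-) = 35.
Step 5: Ties in |d|, so use the tie-corrected normal approximation.
        E[W] = n(n+1)/4 = 12*13/4 = 39.
        Tie groups: |d|=1 (t=4), |d|=3 (t=2), |d|=7 (t=3); sum(t^3 - t) = 90.
        Var[W] = n(n+1)(2n+1)/24 - sum(t^3-t)/48 = 3900/24 - 90/48 = 160.625.
        z = (W - E[W]) / sqrt(Var[W]) = (35 - 39) / 12.6738 = -0.3156.
        Two-sided p = 2*Phi(z) = 0.752297.
Step 6: alpha = 0.05. fail to reject H0.

W+ = 43, W- = 35, W = min = 35, p = 0.752297, fail to reject H0.


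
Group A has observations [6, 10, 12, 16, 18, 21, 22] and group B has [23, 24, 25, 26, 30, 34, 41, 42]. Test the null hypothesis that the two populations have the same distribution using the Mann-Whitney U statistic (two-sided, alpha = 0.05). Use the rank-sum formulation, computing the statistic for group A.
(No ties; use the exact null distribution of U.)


Step 1: Combine and sort all 15 observations; assign midranks.
sorted (value, group): (6,X), (10,X), (12,X), (16,X), (18,X), (21,X), (22,X), (23,Y), (24,Y), (25,Y), (26,Y), (30,Y), (34,Y), (41,Y), (42,Y)
ranks: 6->1, 10->2, 12->3, 16->4, 18->5, 21->6, 22->7, 23->8, 24->9, 25->10, 26->11, 30->12, 34->13, 41->14, 42->15
Step 2: Rank sum for X: R1 = 1 + 2 + 3 + 4 + 5 + 6 + 7 = 28.
Step 3: U_X = R1 - n1(n1+1)/2 = 28 - 7*8/2 = 28 - 28 = 0.
       U_Y = n1*n2 - U_X = 56 - 0 = 56.
Step 4: No ties, so the exact null distribution of U (based on enumerating the C(15,7) = 6435 equally likely rank assignments) gives the two-sided p-value.
Step 5: p-value = 0.000311; compare to alpha = 0.05. reject H0.

U_X = 0, p = 0.000311, reject H0 at alpha = 0.05.


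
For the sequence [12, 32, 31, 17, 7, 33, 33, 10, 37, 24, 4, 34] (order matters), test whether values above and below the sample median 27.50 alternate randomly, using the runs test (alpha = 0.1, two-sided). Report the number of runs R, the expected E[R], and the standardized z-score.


Step 1: Compute median = 27.50; label A = above, B = below.
Labels in order: BAABBAABABBA  (n_A = 6, n_B = 6)
Step 2: Count runs R = 8.
Step 3: Under H0 (random ordering), E[R] = 2*n_A*n_B/(n_A+n_B) + 1 = 2*6*6/12 + 1 = 7.0000.
        Var[R] = 2*n_A*n_B*(2*n_A*n_B - n_A - n_B) / ((n_A+n_B)^2 * (n_A+n_B-1)) = 4320/1584 = 2.7273.
        SD[R] = 1.6514.
Step 4: Continuity-corrected z = (R - 0.5 - E[R]) / SD[R] = (8 - 0.5 - 7.0000) / 1.6514 = 0.3028.
Step 5: Two-sided p-value via normal approximation = 2*(1 - Phi(|z|)) = 0.762069.
Step 6: alpha = 0.1. fail to reject H0.

R = 8, z = 0.3028, p = 0.762069, fail to reject H0.


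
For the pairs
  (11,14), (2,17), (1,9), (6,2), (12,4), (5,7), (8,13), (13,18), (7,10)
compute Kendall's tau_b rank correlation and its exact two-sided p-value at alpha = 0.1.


Step 1: Enumerate the 36 unordered pairs (i,j) with i<j and classify each by sign(x_j-x_i) * sign(y_j-y_i).
  (1,2):dx=-9,dy=+3->D; (1,3):dx=-10,dy=-5->C; (1,4):dx=-5,dy=-12->C; (1,5):dx=+1,dy=-10->D
  (1,6):dx=-6,dy=-7->C; (1,7):dx=-3,dy=-1->C; (1,8):dx=+2,dy=+4->C; (1,9):dx=-4,dy=-4->C
  (2,3):dx=-1,dy=-8->C; (2,4):dx=+4,dy=-15->D; (2,5):dx=+10,dy=-13->D; (2,6):dx=+3,dy=-10->D
  (2,7):dx=+6,dy=-4->D; (2,8):dx=+11,dy=+1->C; (2,9):dx=+5,dy=-7->D; (3,4):dx=+5,dy=-7->D
  (3,5):dx=+11,dy=-5->D; (3,6):dx=+4,dy=-2->D; (3,7):dx=+7,dy=+4->C; (3,8):dx=+12,dy=+9->C
  (3,9):dx=+6,dy=+1->C; (4,5):dx=+6,dy=+2->C; (4,6):dx=-1,dy=+5->D; (4,7):dx=+2,dy=+11->C
  (4,8):dx=+7,dy=+16->C; (4,9):dx=+1,dy=+8->C; (5,6):dx=-7,dy=+3->D; (5,7):dx=-4,dy=+9->D
  (5,8):dx=+1,dy=+14->C; (5,9):dx=-5,dy=+6->D; (6,7):dx=+3,dy=+6->C; (6,8):dx=+8,dy=+11->C
  (6,9):dx=+2,dy=+3->C; (7,8):dx=+5,dy=+5->C; (7,9):dx=-1,dy=-3->C; (8,9):dx=-6,dy=-8->C
Step 2: C = 22, D = 14, total pairs = 36.
Step 3: tau = (C - D)/(n(n-1)/2) = (22 - 14)/36 = 0.222222.
Step 4: Exact two-sided p-value (enumerate n! = 362880 permutations of y under H0): p = 0.476709.
Step 5: alpha = 0.1. fail to reject H0.

tau_b = 0.2222 (C=22, D=14), p = 0.476709, fail to reject H0.


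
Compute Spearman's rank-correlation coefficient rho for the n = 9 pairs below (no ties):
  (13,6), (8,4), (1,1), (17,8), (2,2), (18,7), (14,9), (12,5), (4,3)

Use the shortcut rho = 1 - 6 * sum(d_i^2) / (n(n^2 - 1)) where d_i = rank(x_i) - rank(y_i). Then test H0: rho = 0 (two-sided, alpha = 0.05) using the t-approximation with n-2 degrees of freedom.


Step 1: Rank x and y separately (midranks; no ties here).
rank(x): 13->6, 8->4, 1->1, 17->8, 2->2, 18->9, 14->7, 12->5, 4->3
rank(y): 6->6, 4->4, 1->1, 8->8, 2->2, 7->7, 9->9, 5->5, 3->3
Step 2: d_i = R_x(i) - R_y(i); compute d_i^2.
  (6-6)^2=0, (4-4)^2=0, (1-1)^2=0, (8-8)^2=0, (2-2)^2=0, (9-7)^2=4, (7-9)^2=4, (5-5)^2=0, (3-3)^2=0
sum(d^2) = 8.
Step 3: rho = 1 - 6*8 / (9*(9^2 - 1)) = 1 - 48/720 = 0.933333.
Step 4: Under H0, t = rho * sqrt((n-2)/(1-rho^2)) = 6.8783 ~ t(7).
Step 5: Two-sided p-value from the t-distribution with 7 df = 0.000236.
Step 6: alpha = 0.05. reject H0.

rho = 0.9333, p = 0.000236, reject H0 at alpha = 0.05.


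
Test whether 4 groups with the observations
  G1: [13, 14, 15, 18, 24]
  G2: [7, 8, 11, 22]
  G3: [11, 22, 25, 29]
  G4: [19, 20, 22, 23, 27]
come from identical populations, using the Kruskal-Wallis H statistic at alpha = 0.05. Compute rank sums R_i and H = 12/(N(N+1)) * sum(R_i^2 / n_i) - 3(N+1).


Step 1: Combine all N = 18 observations and assign midranks.
sorted (value, group, rank): (7,G2,1), (8,G2,2), (11,G2,3.5), (11,G3,3.5), (13,G1,5), (14,G1,6), (15,G1,7), (18,G1,8), (19,G4,9), (20,G4,10), (22,G2,12), (22,G3,12), (22,G4,12), (23,G4,14), (24,G1,15), (25,G3,16), (27,G4,17), (29,G3,18)
Step 2: Sum ranks within each group.
R_1 = 41 (n_1 = 5)
R_2 = 18.5 (n_2 = 4)
R_3 = 49.5 (n_3 = 4)
R_4 = 62 (n_4 = 5)
Step 3: H = 12/(N(N+1)) * sum(R_i^2/n_i) - 3(N+1)
     = 12/(18*19) * (41^2/5 + 18.5^2/4 + 49.5^2/4 + 62^2/5) - 3*19
     = 0.035088 * 1803.12 - 57
     = 6.267544.
Step 4: Ties present; correction factor C = 1 - 30/(18^3 - 18) = 0.994840. Corrected H = 6.267544 / 0.994840 = 6.300052.
Step 5: Under H0, H ~ chi^2(3); p-value = 0.097890.
Step 6: alpha = 0.05. fail to reject H0.

H = 6.3001, df = 3, p = 0.097890, fail to reject H0.


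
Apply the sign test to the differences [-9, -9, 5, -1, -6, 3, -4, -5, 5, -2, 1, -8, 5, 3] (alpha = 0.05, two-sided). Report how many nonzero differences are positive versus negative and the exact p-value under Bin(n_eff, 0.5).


Step 1: Discard zero differences. Original n = 14; n_eff = number of nonzero differences = 14.
Nonzero differences (with sign): -9, -9, +5, -1, -6, +3, -4, -5, +5, -2, +1, -8, +5, +3
Step 2: Count signs: positive = 6, negative = 8.
Step 3: Under H0: P(positive) = 0.5, so the number of positives S ~ Bin(14, 0.5).
Step 4: Two-sided exact p-value = sum of Bin(14,0.5) probabilities at or below the observed probability = 0.790527.
Step 5: alpha = 0.05. fail to reject H0.

n_eff = 14, pos = 6, neg = 8, p = 0.790527, fail to reject H0.


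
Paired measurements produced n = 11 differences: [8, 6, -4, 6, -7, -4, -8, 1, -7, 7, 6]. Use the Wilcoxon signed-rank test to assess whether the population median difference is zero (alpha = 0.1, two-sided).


Step 1: Drop any zero differences (none here) and take |d_i|.
|d| = [8, 6, 4, 6, 7, 4, 8, 1, 7, 7, 6]
Step 2: Midrank |d_i| (ties get averaged ranks).
ranks: |8|->10.5, |6|->5, |4|->2.5, |6|->5, |7|->8, |4|->2.5, |8|->10.5, |1|->1, |7|->8, |7|->8, |6|->5
Step 3: Attach original signs; sum ranks with positive sign and with negative sign.
W+ = 10.5 + 5 + 5 + 1 + 8 + 5 = 34.5
W- = 2.5 + 8 + 2.5 + 10.5 + 8 = 31.5
(Check: W+ + W- = 66 should equal n(n+1)/2 = 66.)
Step 4: Test statistic W = min(W+, W-) = 31.5.
Step 5: Ties in |d|, so use the tie-corrected normal approximation.
        E[W] = n(n+1)/4 = 11*12/4 = 33.
        Tie groups: |d|=4 (t=2), |d|=6 (t=3), |d|=7 (t=3), |d|=8 (t=2); sum(t^3 - t) = 60.
        Var[W] = n(n+1)(2n+1)/24 - sum(t^3-t)/48 = 3036/24 - 60/48 = 125.25.
        z = (W - E[W]) / sqrt(Var[W]) = (31.5 - 33) / 11.1915 = -0.1340.
        Two-sided p = 2*Phi(z) = 0.893379.
Step 6: alpha = 0.1. fail to reject H0.

W+ = 34.5, W- = 31.5, W = min = 31.5, p = 0.893379, fail to reject H0.


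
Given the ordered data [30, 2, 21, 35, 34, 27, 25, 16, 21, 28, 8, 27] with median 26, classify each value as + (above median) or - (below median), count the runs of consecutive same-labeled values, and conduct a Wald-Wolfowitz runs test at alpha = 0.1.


Step 1: Compute median = 26; label A = above, B = below.
Labels in order: ABBAAABBBABA  (n_A = 6, n_B = 6)
Step 2: Count runs R = 7.
Step 3: Under H0 (random ordering), E[R] = 2*n_A*n_B/(n_A+n_B) + 1 = 2*6*6/12 + 1 = 7.0000.
        Var[R] = 2*n_A*n_B*(2*n_A*n_B - n_A - n_B) / ((n_A+n_B)^2 * (n_A+n_B-1)) = 4320/1584 = 2.7273.
        SD[R] = 1.6514.
Step 4: R = E[R], so z = 0 with no continuity correction.
Step 5: Two-sided p-value via normal approximation = 2*(1 - Phi(|z|)) = 1.000000.
Step 6: alpha = 0.1. fail to reject H0.

R = 7, z = 0.0000, p = 1.000000, fail to reject H0.


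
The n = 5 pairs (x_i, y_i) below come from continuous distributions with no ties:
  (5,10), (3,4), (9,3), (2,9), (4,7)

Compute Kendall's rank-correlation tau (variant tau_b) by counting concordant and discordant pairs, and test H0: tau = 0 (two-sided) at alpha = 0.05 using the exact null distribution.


Step 1: Enumerate the 10 unordered pairs (i,j) with i<j and classify each by sign(x_j-x_i) * sign(y_j-y_i).
  (1,2):dx=-2,dy=-6->C; (1,3):dx=+4,dy=-7->D; (1,4):dx=-3,dy=-1->C; (1,5):dx=-1,dy=-3->C
  (2,3):dx=+6,dy=-1->D; (2,4):dx=-1,dy=+5->D; (2,5):dx=+1,dy=+3->C; (3,4):dx=-7,dy=+6->D
  (3,5):dx=-5,dy=+4->D; (4,5):dx=+2,dy=-2->D
Step 2: C = 4, D = 6, total pairs = 10.
Step 3: tau = (C - D)/(n(n-1)/2) = (4 - 6)/10 = -0.200000.
Step 4: Exact two-sided p-value (enumerate n! = 120 permutations of y under H0): p = 0.816667.
Step 5: alpha = 0.05. fail to reject H0.

tau_b = -0.2000 (C=4, D=6), p = 0.816667, fail to reject H0.


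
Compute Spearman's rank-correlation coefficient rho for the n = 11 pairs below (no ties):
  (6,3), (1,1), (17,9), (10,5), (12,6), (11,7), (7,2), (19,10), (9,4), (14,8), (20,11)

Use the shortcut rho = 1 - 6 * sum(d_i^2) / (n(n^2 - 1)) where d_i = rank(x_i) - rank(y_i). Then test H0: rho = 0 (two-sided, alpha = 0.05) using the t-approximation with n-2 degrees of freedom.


Step 1: Rank x and y separately (midranks; no ties here).
rank(x): 6->2, 1->1, 17->9, 10->5, 12->7, 11->6, 7->3, 19->10, 9->4, 14->8, 20->11
rank(y): 3->3, 1->1, 9->9, 5->5, 6->6, 7->7, 2->2, 10->10, 4->4, 8->8, 11->11
Step 2: d_i = R_x(i) - R_y(i); compute d_i^2.
  (2-3)^2=1, (1-1)^2=0, (9-9)^2=0, (5-5)^2=0, (7-6)^2=1, (6-7)^2=1, (3-2)^2=1, (10-10)^2=0, (4-4)^2=0, (8-8)^2=0, (11-11)^2=0
sum(d^2) = 4.
Step 3: rho = 1 - 6*4 / (11*(11^2 - 1)) = 1 - 24/1320 = 0.981818.
Step 4: Under H0, t = rho * sqrt((n-2)/(1-rho^2)) = 15.5168 ~ t(9).
Step 5: Two-sided p-value from the t-distribution with 9 df = 0.000000.
Step 6: alpha = 0.05. reject H0.

rho = 0.9818, p = 0.000000, reject H0 at alpha = 0.05.


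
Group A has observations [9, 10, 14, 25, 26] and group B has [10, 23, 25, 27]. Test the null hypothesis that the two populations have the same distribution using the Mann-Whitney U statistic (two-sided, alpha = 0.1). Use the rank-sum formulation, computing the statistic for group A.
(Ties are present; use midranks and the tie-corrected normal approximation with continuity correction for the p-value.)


Step 1: Combine and sort all 9 observations; assign midranks.
sorted (value, group): (9,X), (10,X), (10,Y), (14,X), (23,Y), (25,X), (25,Y), (26,X), (27,Y)
ranks: 9->1, 10->2.5, 10->2.5, 14->4, 23->5, 25->6.5, 25->6.5, 26->8, 27->9
Step 2: Rank sum for X: R1 = 1 + 2.5 + 4 + 6.5 + 8 = 22.
Step 3: U_X = R1 - n1(n1+1)/2 = 22 - 5*6/2 = 22 - 15 = 7.
       U_Y = n1*n2 - U_X = 20 - 7 = 13.
Step 4: Ties are present, so use the tie-corrected normal approximation (with continuity correction) for the p-value.
Step 5: p-value = 0.536878; compare to alpha = 0.1. fail to reject H0.

U_X = 7, p = 0.536878, fail to reject H0 at alpha = 0.1.
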